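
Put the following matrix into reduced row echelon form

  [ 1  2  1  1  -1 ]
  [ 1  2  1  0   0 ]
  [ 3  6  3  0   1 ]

[[1, 2, 1, 0, 0], [0, 0, 0, 1, 0], [0, 0, 0, 0, 1]]

R2 -> R2 − R1
  [ 1  2  1   1  -1 ]
  [ 0  0  0  -1   1 ]
  [ 3  6  3   0   1 ]
R3 -> R3 − 3·R1
  [ 1  2  1   1  -1 ]
  [ 0  0  0  -1   1 ]
  [ 0  0  0  -3   4 ]
R2 -> -1·R2
  [ 1  2  1   1  -1 ]
  [ 0  0  0   1  -1 ]
  [ 0  0  0  -3   4 ]
R3 -> R3 + 3·R2
  [ 1  2  1  1  -1 ]
  [ 0  0  0  1  -1 ]
  [ 0  0  0  0   1 ]
R2 -> R2 + R3
  [ 1  2  1  1  -1 ]
  [ 0  0  0  1   0 ]
  [ 0  0  0  0   1 ]
R1 -> R1 + R3
  [ 1  2  1  1  0 ]
  [ 0  0  0  1  0 ]
  [ 0  0  0  0  1 ]
R1 -> R1 − R2
  [ 1  2  1  0  0 ]
  [ 0  0  0  1  0 ]
  [ 0  0  0  0  1 ]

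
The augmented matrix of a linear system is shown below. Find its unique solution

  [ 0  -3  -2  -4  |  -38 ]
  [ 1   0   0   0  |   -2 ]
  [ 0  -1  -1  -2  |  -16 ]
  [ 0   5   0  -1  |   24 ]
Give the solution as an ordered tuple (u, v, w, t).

Swap R1 and R2.
  [ 1   0   0   0  |   -2 ]
  [ 0  -3  -2  -4  |  -38 ]
  [ 0  -1  -1  -2  |  -16 ]
  [ 0   5   0  -1  |   24 ]
Multiply R2 by -1/3.
  [ 1   0    0    0  |    -2 ]
  [ 0   1  2/3  4/3  |  38/3 ]
  [ 0  -1   -1   -2  |   -16 ]
  [ 0   5    0   -1  |    24 ]
Add R2 to R3.
  [ 1  0     0     0  |     -2 ]
  [ 0  1   2/3   4/3  |   38/3 ]
  [ 0  0  -1/3  -2/3  |  -10/3 ]
  [ 0  5     0    -1  |     24 ]
Subtract 5 times R2 from R4.
  [ 1  0      0      0  |      -2 ]
  [ 0  1    2/3    4/3  |    38/3 ]
  [ 0  0   -1/3   -2/3  |   -10/3 ]
  [ 0  0  -10/3  -23/3  |  -118/3 ]
Multiply R3 by -3.
  [ 1  0      0      0  |      -2 ]
  [ 0  1    2/3    4/3  |    38/3 ]
  [ 0  0      1      2  |      10 ]
  [ 0  0  -10/3  -23/3  |  -118/3 ]
Add 10/3 times R3 to R4.
  [ 1  0    0    0  |    -2 ]
  [ 0  1  2/3  4/3  |  38/3 ]
  [ 0  0    1    2  |    10 ]
  [ 0  0    0   -1  |    -6 ]
Multiply R4 by -1.
  [ 1  0    0    0  |    -2 ]
  [ 0  1  2/3  4/3  |  38/3 ]
  [ 0  0    1    2  |    10 ]
  [ 0  0    0    1  |     6 ]
Subtract 2 times R4 from R3.
  [ 1  0    0    0  |    -2 ]
  [ 0  1  2/3  4/3  |  38/3 ]
  [ 0  0    1    0  |    -2 ]
  [ 0  0    0    1  |     6 ]
Subtract 4/3 times R4 from R2.
  [ 1  0    0  0  |    -2 ]
  [ 0  1  2/3  0  |  14/3 ]
  [ 0  0    1  0  |    -2 ]
  [ 0  0    0  1  |     6 ]
Subtract 2/3 times R3 from R2.
  [ 1  0  0  0  |  -2 ]
  [ 0  1  0  0  |   6 ]
  [ 0  0  1  0  |  -2 ]
  [ 0  0  0  1  |   6 ]
Reading off the last column: u = -2, v = 6, w = -2, t = 6.

(-2, 6, -2, 6)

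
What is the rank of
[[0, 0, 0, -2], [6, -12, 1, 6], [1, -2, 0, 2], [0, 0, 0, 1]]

rank = 3

r1 <-> r2
  [ 6  -12  1   6 ]
  [ 0    0  0  -2 ]
  [ 1   -2  0   2 ]
  [ 0    0  0   1 ]
r1 := 1/6·r1
  [ 1  -2  1/6   1 ]
  [ 0   0    0  -2 ]
  [ 1  -2    0   2 ]
  [ 0   0    0   1 ]
r3 := r3 − r1
  [ 1  -2   1/6   1 ]
  [ 0   0     0  -2 ]
  [ 0   0  -1/6   1 ]
  [ 0   0     0   1 ]
r2 <-> r3
  [ 1  -2   1/6   1 ]
  [ 0   0  -1/6   1 ]
  [ 0   0     0  -2 ]
  [ 0   0     0   1 ]
r2 := -6·r2
  [ 1  -2  1/6   1 ]
  [ 0   0    1  -6 ]
  [ 0   0    0  -2 ]
  [ 0   0    0   1 ]
r3 := -1/2·r3
  [ 1  -2  1/6   1 ]
  [ 0   0    1  -6 ]
  [ 0   0    0   1 ]
  [ 0   0    0   1 ]
r4 := r4 − r3
  [ 1  -2  1/6   1 ]
  [ 0   0    1  -6 ]
  [ 0   0    0   1 ]
  [ 0   0    0   0 ]
r2 := r2 + 6·r3
  [ 1  -2  1/6  1 ]
  [ 0   0    1  0 ]
  [ 0   0    0  1 ]
  [ 0   0    0  0 ]
r1 := r1 − r3
  [ 1  -2  1/6  0 ]
  [ 0   0    1  0 ]
  [ 0   0    0  1 ]
  [ 0   0    0  0 ]
r1 := r1 − 1/6·r2
  [ 1  -2  0  0 ]
  [ 0   0  1  0 ]
  [ 0   0  0  1 ]
  [ 0   0  0  0 ]
The reduced form has 3 nonzero rows.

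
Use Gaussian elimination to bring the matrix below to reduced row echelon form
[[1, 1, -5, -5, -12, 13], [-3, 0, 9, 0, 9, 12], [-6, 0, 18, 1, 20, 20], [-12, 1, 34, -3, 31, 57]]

[[1, 0, -3, 0, -3, -4], [0, 1, -2, 0, 1, -3], [0, 0, 0, 1, 2, -4], [0, 0, 0, 0, 0, 0]]

r2 → r2 + 3·r1
  [   1  1  -5   -5  -12  13 ]
  [   0  3  -6  -15  -27  51 ]
  [  -6  0  18    1   20  20 ]
  [ -12  1  34   -3   31  57 ]
r3 → r3 + 6·r1
  [   1  1   -5   -5  -12  13 ]
  [   0  3   -6  -15  -27  51 ]
  [   0  6  -12  -29  -52  98 ]
  [ -12  1   34   -3   31  57 ]
r4 → r4 + 12·r1
  [ 1   1   -5   -5   -12   13 ]
  [ 0   3   -6  -15   -27   51 ]
  [ 0   6  -12  -29   -52   98 ]
  [ 0  13  -26  -63  -113  213 ]
r2 → 1/3·r2
  [ 1   1   -5   -5   -12   13 ]
  [ 0   1   -2   -5    -9   17 ]
  [ 0   6  -12  -29   -52   98 ]
  [ 0  13  -26  -63  -113  213 ]
r3 → r3 − 6·r2
  [ 1   1   -5   -5   -12   13 ]
  [ 0   1   -2   -5    -9   17 ]
  [ 0   0    0    1     2   -4 ]
  [ 0  13  -26  -63  -113  213 ]
r4 → r4 − 13·r2
  [ 1  1  -5  -5  -12  13 ]
  [ 0  1  -2  -5   -9  17 ]
  [ 0  0   0   1    2  -4 ]
  [ 0  0   0   2    4  -8 ]
r4 → r4 − 2·r3
  [ 1  1  -5  -5  -12  13 ]
  [ 0  1  -2  -5   -9  17 ]
  [ 0  0   0   1    2  -4 ]
  [ 0  0   0   0    0   0 ]
r2 → r2 + 5·r3
  [ 1  1  -5  -5  -12  13 ]
  [ 0  1  -2   0    1  -3 ]
  [ 0  0   0   1    2  -4 ]
  [ 0  0   0   0    0   0 ]
r1 → r1 + 5·r3
  [ 1  1  -5  0  -2  -7 ]
  [ 0  1  -2  0   1  -3 ]
  [ 0  0   0  1   2  -4 ]
  [ 0  0   0  0   0   0 ]
r1 → r1 − r2
  [ 1  0  -3  0  -3  -4 ]
  [ 0  1  -2  0   1  -3 ]
  [ 0  0   0  1   2  -4 ]
  [ 0  0   0  0   0   0 ]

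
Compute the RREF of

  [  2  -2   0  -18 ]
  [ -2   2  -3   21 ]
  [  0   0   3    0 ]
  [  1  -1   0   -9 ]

Multiply R1 by 1/2.
  [  1  -1   0  -9 ]
  [ -2   2  -3  21 ]
  [  0   0   3   0 ]
  [  1  -1   0  -9 ]
Add 2 times R1 to R2.
  [ 1  -1   0  -9 ]
  [ 0   0  -3   3 ]
  [ 0   0   3   0 ]
  [ 1  -1   0  -9 ]
Subtract R1 from R4.
  [ 1  -1   0  -9 ]
  [ 0   0  -3   3 ]
  [ 0   0   3   0 ]
  [ 0   0   0   0 ]
Multiply R2 by -1/3.
  [ 1  -1  0  -9 ]
  [ 0   0  1  -1 ]
  [ 0   0  3   0 ]
  [ 0   0  0   0 ]
Subtract 3 times R2 from R3.
  [ 1  -1  0  -9 ]
  [ 0   0  1  -1 ]
  [ 0   0  0   3 ]
  [ 0   0  0   0 ]
Multiply R3 by 1/3.
  [ 1  -1  0  -9 ]
  [ 0   0  1  -1 ]
  [ 0   0  0   1 ]
  [ 0   0  0   0 ]
Add R3 to R2.
  [ 1  -1  0  -9 ]
  [ 0   0  1   0 ]
  [ 0   0  0   1 ]
  [ 0   0  0   0 ]
Add 9 times R3 to R1.
  [ 1  -1  0  0 ]
  [ 0   0  1  0 ]
  [ 0   0  0  1 ]
  [ 0   0  0  0 ]

[[1, -1, 0, 0], [0, 0, 1, 0], [0, 0, 0, 1], [0, 0, 0, 0]]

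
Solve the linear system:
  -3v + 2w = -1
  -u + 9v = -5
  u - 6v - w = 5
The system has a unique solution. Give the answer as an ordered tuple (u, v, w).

(2, -1/3, -1)

Form the augmented matrix and row-reduce:
  [  0  -3   2  |  -1 ]
  [ -1   9   0  |  -5 ]
  [  1  -6  -1  |   5 ]
r1 <-> r2
  [ -1   9   0  |  -5 ]
  [  0  -3   2  |  -1 ]
  [  1  -6  -1  |   5 ]
r1 ← -1·r1
  [ 1  -9   0  |   5 ]
  [ 0  -3   2  |  -1 ]
  [ 1  -6  -1  |   5 ]
r3 ← r3 − r1
  [ 1  -9   0  |   5 ]
  [ 0  -3   2  |  -1 ]
  [ 0   3  -1  |   0 ]
r2 ← -1/3·r2
  [ 1  -9     0  |    5 ]
  [ 0   1  -2/3  |  1/3 ]
  [ 0   3    -1  |    0 ]
r3 ← r3 − 3·r2
  [ 1  -9     0  |    5 ]
  [ 0   1  -2/3  |  1/3 ]
  [ 0   0     1  |   -1 ]
r2 ← r2 + 2/3·r3
  [ 1  -9  0  |     5 ]
  [ 0   1  0  |  -1/3 ]
  [ 0   0  1  |    -1 ]
r1 ← r1 + 9·r2
  [ 1  0  0  |     2 ]
  [ 0  1  0  |  -1/3 ]
  [ 0  0  1  |    -1 ]
Reading off the last column: u = 2, v = -1/3, w = -1.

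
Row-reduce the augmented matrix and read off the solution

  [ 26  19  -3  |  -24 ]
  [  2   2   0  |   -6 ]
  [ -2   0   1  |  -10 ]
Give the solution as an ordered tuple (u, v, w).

(3, -6, -4)

r1 := 1/26·r1
  [  1  19/26  -3/26  |  -12/13 ]
  [  2      2      0  |      -6 ]
  [ -2      0      1  |     -10 ]
r2 := r2 − 2·r1
  [  1  19/26  -3/26  |  -12/13 ]
  [  0   7/13   3/13  |  -54/13 ]
  [ -2      0      1  |     -10 ]
r3 := r3 + 2·r1
  [ 1  19/26  -3/26  |   -12/13 ]
  [ 0   7/13   3/13  |   -54/13 ]
  [ 0  19/13  10/13  |  -154/13 ]
r2 := 13/7·r2
  [ 1  19/26  -3/26  |   -12/13 ]
  [ 0      1    3/7  |    -54/7 ]
  [ 0  19/13  10/13  |  -154/13 ]
r3 := r3 − 19/13·r2
  [ 1  19/26  -3/26  |  -12/13 ]
  [ 0      1    3/7  |   -54/7 ]
  [ 0      0    1/7  |    -4/7 ]
r3 := 7·r3
  [ 1  19/26  -3/26  |  -12/13 ]
  [ 0      1    3/7  |   -54/7 ]
  [ 0      0      1  |      -4 ]
r2 := r2 − 3/7·r3
  [ 1  19/26  -3/26  |  -12/13 ]
  [ 0      1      0  |      -6 ]
  [ 0      0      1  |      -4 ]
r1 := r1 + 3/26·r3
  [ 1  19/26  0  |  -18/13 ]
  [ 0      1  0  |      -6 ]
  [ 0      0  1  |      -4 ]
r1 := r1 − 19/26·r2
  [ 1  0  0  |   3 ]
  [ 0  1  0  |  -6 ]
  [ 0  0  1  |  -4 ]
Reading off the last column: u = 3, v = -6, w = -4.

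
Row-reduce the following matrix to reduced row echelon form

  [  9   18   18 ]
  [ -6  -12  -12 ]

r1 := 1/9·r1
r2 := r2 + 6·r1

[[1, 2, 2], [0, 0, 0]]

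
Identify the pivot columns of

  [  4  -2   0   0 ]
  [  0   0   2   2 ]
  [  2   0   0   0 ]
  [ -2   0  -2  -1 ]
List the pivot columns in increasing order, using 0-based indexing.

0, 1, 2, 3

Multiply ρ1 by 1/4.
Subtract 2 times ρ1 from ρ3.
Add 2 times ρ1 to ρ4.
Swap ρ2 and ρ3.
Add ρ2 to ρ4.
Multiply ρ3 by 1/2.
Add 2 times ρ3 to ρ4.
Subtract ρ4 from ρ3.
Add 1/2 times ρ2 to ρ1.
Pivot columns are the columns containing a leading 1.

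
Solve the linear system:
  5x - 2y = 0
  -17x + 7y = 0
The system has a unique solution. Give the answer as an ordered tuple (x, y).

Form the augmented matrix and row-reduce:
  [   5  -2  |  0 ]
  [ -17   7  |  0 ]
R1 ← 1/5·R1
  [   1  -2/5  |  0 ]
  [ -17     7  |  0 ]
R2 ← R2 + 17·R1
  [ 1  -2/5  |  0 ]
  [ 0   1/5  |  0 ]
R2 ← 5·R2
  [ 1  -2/5  |  0 ]
  [ 0     1  |  0 ]
R1 ← R1 + 2/5·R2
  [ 1  0  |  0 ]
  [ 0  1  |  0 ]
Reading off the last column: x = 0, y = 0.

(0, 0)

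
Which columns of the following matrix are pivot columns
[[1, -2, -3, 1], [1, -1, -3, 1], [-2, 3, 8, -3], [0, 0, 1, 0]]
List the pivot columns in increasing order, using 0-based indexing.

R2 -> R2 − R1
  [  1  -2  -3   1 ]
  [  0   1   0   0 ]
  [ -2   3   8  -3 ]
  [  0   0   1   0 ]
R3 -> R3 + 2·R1
  [ 1  -2  -3   1 ]
  [ 0   1   0   0 ]
  [ 0  -1   2  -1 ]
  [ 0   0   1   0 ]
R3 -> R3 + R2
  [ 1  -2  -3   1 ]
  [ 0   1   0   0 ]
  [ 0   0   2  -1 ]
  [ 0   0   1   0 ]
R3 -> 1/2·R3
  [ 1  -2  -3     1 ]
  [ 0   1   0     0 ]
  [ 0   0   1  -1/2 ]
  [ 0   0   1     0 ]
R4 -> R4 − R3
  [ 1  -2  -3     1 ]
  [ 0   1   0     0 ]
  [ 0   0   1  -1/2 ]
  [ 0   0   0   1/2 ]
R4 -> 2·R4
  [ 1  -2  -3     1 ]
  [ 0   1   0     0 ]
  [ 0   0   1  -1/2 ]
  [ 0   0   0     1 ]
R3 -> R3 + 1/2·R4
  [ 1  -2  -3  1 ]
  [ 0   1   0  0 ]
  [ 0   0   1  0 ]
  [ 0   0   0  1 ]
R1 -> R1 − R4
  [ 1  -2  -3  0 ]
  [ 0   1   0  0 ]
  [ 0   0   1  0 ]
  [ 0   0   0  1 ]
R1 -> R1 + 3·R3
  [ 1  -2  0  0 ]
  [ 0   1  0  0 ]
  [ 0   0  1  0 ]
  [ 0   0  0  1 ]
R1 -> R1 + 2·R2
  [ 1  0  0  0 ]
  [ 0  1  0  0 ]
  [ 0  0  1  0 ]
  [ 0  0  0  1 ]
Pivot columns are the columns containing a leading 1.

0, 1, 2, 3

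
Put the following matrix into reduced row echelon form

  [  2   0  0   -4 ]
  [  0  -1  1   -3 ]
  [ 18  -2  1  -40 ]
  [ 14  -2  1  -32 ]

[[1, 0, 0, -2], [0, 1, 0, 1], [0, 0, 1, -2], [0, 0, 0, 0]]

R1 := 1/2·R1
  [  1   0  0   -2 ]
  [  0  -1  1   -3 ]
  [ 18  -2  1  -40 ]
  [ 14  -2  1  -32 ]
R3 := R3 − 18·R1
  [  1   0  0   -2 ]
  [  0  -1  1   -3 ]
  [  0  -2  1   -4 ]
  [ 14  -2  1  -32 ]
R4 := R4 − 14·R1
  [ 1   0  0  -2 ]
  [ 0  -1  1  -3 ]
  [ 0  -2  1  -4 ]
  [ 0  -2  1  -4 ]
R2 := -1·R2
  [ 1   0   0  -2 ]
  [ 0   1  -1   3 ]
  [ 0  -2   1  -4 ]
  [ 0  -2   1  -4 ]
R3 := R3 + 2·R2
  [ 1   0   0  -2 ]
  [ 0   1  -1   3 ]
  [ 0   0  -1   2 ]
  [ 0  -2   1  -4 ]
R4 := R4 + 2·R2
  [ 1  0   0  -2 ]
  [ 0  1  -1   3 ]
  [ 0  0  -1   2 ]
  [ 0  0  -1   2 ]
R3 := -1·R3
  [ 1  0   0  -2 ]
  [ 0  1  -1   3 ]
  [ 0  0   1  -2 ]
  [ 0  0  -1   2 ]
R4 := R4 + R3
  [ 1  0   0  -2 ]
  [ 0  1  -1   3 ]
  [ 0  0   1  -2 ]
  [ 0  0   0   0 ]
R2 := R2 + R3
  [ 1  0  0  -2 ]
  [ 0  1  0   1 ]
  [ 0  0  1  -2 ]
  [ 0  0  0   0 ]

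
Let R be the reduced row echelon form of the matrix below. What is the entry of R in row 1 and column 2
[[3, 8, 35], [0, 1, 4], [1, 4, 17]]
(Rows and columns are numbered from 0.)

4

R1 -> 1/3·R1
R3 -> R3 − R1
R3 -> R3 − 4/3·R2
R1 -> R1 − 8/3·R2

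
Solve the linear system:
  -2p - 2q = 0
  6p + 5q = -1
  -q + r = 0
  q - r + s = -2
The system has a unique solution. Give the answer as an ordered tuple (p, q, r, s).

Form the augmented matrix and row-reduce:
  [ -2  -2   0  0  |   0 ]
  [  6   5   0  0  |  -1 ]
  [  0  -1   1  0  |   0 ]
  [  0   1  -1  1  |  -2 ]
ρ1 -> -1/2·ρ1
  [ 1   1   0  0  |   0 ]
  [ 6   5   0  0  |  -1 ]
  [ 0  -1   1  0  |   0 ]
  [ 0   1  -1  1  |  -2 ]
ρ2 -> ρ2 − 6·ρ1
  [ 1   1   0  0  |   0 ]
  [ 0  -1   0  0  |  -1 ]
  [ 0  -1   1  0  |   0 ]
  [ 0   1  -1  1  |  -2 ]
ρ2 -> -1·ρ2
  [ 1   1   0  0  |   0 ]
  [ 0   1   0  0  |   1 ]
  [ 0  -1   1  0  |   0 ]
  [ 0   1  -1  1  |  -2 ]
ρ3 -> ρ3 + ρ2
  [ 1  1   0  0  |   0 ]
  [ 0  1   0  0  |   1 ]
  [ 0  0   1  0  |   1 ]
  [ 0  1  -1  1  |  -2 ]
ρ4 -> ρ4 − ρ2
  [ 1  1   0  0  |   0 ]
  [ 0  1   0  0  |   1 ]
  [ 0  0   1  0  |   1 ]
  [ 0  0  -1  1  |  -3 ]
ρ4 -> ρ4 + ρ3
  [ 1  1  0  0  |   0 ]
  [ 0  1  0  0  |   1 ]
  [ 0  0  1  0  |   1 ]
  [ 0  0  0  1  |  -2 ]
ρ1 -> ρ1 − ρ2
  [ 1  0  0  0  |  -1 ]
  [ 0  1  0  0  |   1 ]
  [ 0  0  1  0  |   1 ]
  [ 0  0  0  1  |  -2 ]
Reading off the last column: p = -1, q = 1, r = 1, s = -2.

(-1, 1, 1, -2)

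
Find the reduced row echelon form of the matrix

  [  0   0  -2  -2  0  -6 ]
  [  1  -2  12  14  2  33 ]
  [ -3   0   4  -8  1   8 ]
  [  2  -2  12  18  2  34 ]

Swap R1 and R2.
  [  1  -2  12  14  2  33 ]
  [  0   0  -2  -2  0  -6 ]
  [ -3   0   4  -8  1   8 ]
  [  2  -2  12  18  2  34 ]
Add 3 times R1 to R3.
  [ 1  -2  12  14  2   33 ]
  [ 0   0  -2  -2  0   -6 ]
  [ 0  -6  40  34  7  107 ]
  [ 2  -2  12  18  2   34 ]
Subtract 2 times R1 from R4.
  [ 1  -2   12   14   2   33 ]
  [ 0   0   -2   -2   0   -6 ]
  [ 0  -6   40   34   7  107 ]
  [ 0   2  -12  -10  -2  -32 ]
Swap R2 and R3.
  [ 1  -2   12   14   2   33 ]
  [ 0  -6   40   34   7  107 ]
  [ 0   0   -2   -2   0   -6 ]
  [ 0   2  -12  -10  -2  -32 ]
Multiply R2 by -1/6.
  [ 1  -2     12     14     2      33 ]
  [ 0   1  -20/3  -17/3  -7/6  -107/6 ]
  [ 0   0     -2     -2     0      -6 ]
  [ 0   2    -12    -10    -2     -32 ]
Subtract 2 times R2 from R4.
  [ 1  -2     12     14     2      33 ]
  [ 0   1  -20/3  -17/3  -7/6  -107/6 ]
  [ 0   0     -2     -2     0      -6 ]
  [ 0   0    4/3    4/3   1/3    11/3 ]
Multiply R3 by -1/2.
  [ 1  -2     12     14     2      33 ]
  [ 0   1  -20/3  -17/3  -7/6  -107/6 ]
  [ 0   0      1      1     0       3 ]
  [ 0   0    4/3    4/3   1/3    11/3 ]
Subtract 4/3 times R3 from R4.
  [ 1  -2     12     14     2      33 ]
  [ 0   1  -20/3  -17/3  -7/6  -107/6 ]
  [ 0   0      1      1     0       3 ]
  [ 0   0      0      0   1/3    -1/3 ]
Multiply R4 by 3.
  [ 1  -2     12     14     2      33 ]
  [ 0   1  -20/3  -17/3  -7/6  -107/6 ]
  [ 0   0      1      1     0       3 ]
  [ 0   0      0      0     1      -1 ]
Add 7/6 times R4 to R2.
  [ 1  -2     12     14  2   33 ]
  [ 0   1  -20/3  -17/3  0  -19 ]
  [ 0   0      1      1  0    3 ]
  [ 0   0      0      0  1   -1 ]
Subtract 2 times R4 from R1.
  [ 1  -2     12     14  0   35 ]
  [ 0   1  -20/3  -17/3  0  -19 ]
  [ 0   0      1      1  0    3 ]
  [ 0   0      0      0  1   -1 ]
Add 20/3 times R3 to R2.
  [ 1  -2  12  14  0  35 ]
  [ 0   1   0   1  0   1 ]
  [ 0   0   1   1  0   3 ]
  [ 0   0   0   0  1  -1 ]
Subtract 12 times R3 from R1.
  [ 1  -2  0  2  0  -1 ]
  [ 0   1  0  1  0   1 ]
  [ 0   0  1  1  0   3 ]
  [ 0   0  0  0  1  -1 ]
Add 2 times R2 to R1.
  [ 1  0  0  4  0   1 ]
  [ 0  1  0  1  0   1 ]
  [ 0  0  1  1  0   3 ]
  [ 0  0  0  0  1  -1 ]

[[1, 0, 0, 4, 0, 1], [0, 1, 0, 1, 0, 1], [0, 0, 1, 1, 0, 3], [0, 0, 0, 0, 1, -1]]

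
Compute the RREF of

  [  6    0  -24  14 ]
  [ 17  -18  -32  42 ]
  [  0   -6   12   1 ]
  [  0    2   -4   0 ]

[[1, 0, -4, 0], [0, 1, -2, 0], [0, 0, 0, 1], [0, 0, 0, 0]]

Multiply ρ1 by 1/6.
  [  1    0   -4  7/3 ]
  [ 17  -18  -32   42 ]
  [  0   -6   12    1 ]
  [  0    2   -4    0 ]
Subtract 17 times ρ1 from ρ2.
  [ 1    0  -4  7/3 ]
  [ 0  -18  36  7/3 ]
  [ 0   -6  12    1 ]
  [ 0    2  -4    0 ]
Multiply ρ2 by -1/18.
  [ 1   0  -4    7/3 ]
  [ 0   1  -2  -7/54 ]
  [ 0  -6  12      1 ]
  [ 0   2  -4      0 ]
Add 6 times ρ2 to ρ3.
  [ 1  0  -4    7/3 ]
  [ 0  1  -2  -7/54 ]
  [ 0  0   0    2/9 ]
  [ 0  2  -4      0 ]
Subtract 2 times ρ2 from ρ4.
  [ 1  0  -4    7/3 ]
  [ 0  1  -2  -7/54 ]
  [ 0  0   0    2/9 ]
  [ 0  0   0   7/27 ]
Multiply ρ3 by 9/2.
  [ 1  0  -4    7/3 ]
  [ 0  1  -2  -7/54 ]
  [ 0  0   0      1 ]
  [ 0  0   0   7/27 ]
Subtract 7/27 times ρ3 from ρ4.
  [ 1  0  -4    7/3 ]
  [ 0  1  -2  -7/54 ]
  [ 0  0   0      1 ]
  [ 0  0   0      0 ]
Add 7/54 times ρ3 to ρ2.
  [ 1  0  -4  7/3 ]
  [ 0  1  -2    0 ]
  [ 0  0   0    1 ]
  [ 0  0   0    0 ]
Subtract 7/3 times ρ3 from ρ1.
  [ 1  0  -4  0 ]
  [ 0  1  -2  0 ]
  [ 0  0   0  1 ]
  [ 0  0   0  0 ]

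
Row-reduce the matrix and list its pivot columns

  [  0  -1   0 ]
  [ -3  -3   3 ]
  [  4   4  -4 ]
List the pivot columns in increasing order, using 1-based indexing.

1, 2

r1 <=> r2
r1 → -1/3·r1
r3 → r3 − 4·r1
r2 → -1·r2
r1 → r1 − r2
Pivot columns are the columns containing a leading 1.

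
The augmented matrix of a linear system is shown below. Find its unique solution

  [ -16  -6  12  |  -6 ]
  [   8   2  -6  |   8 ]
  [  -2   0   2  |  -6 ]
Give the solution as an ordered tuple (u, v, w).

R1 ← -1/16·R1
  [  1  3/8  -3/4  |  3/8 ]
  [  8    2    -6  |    8 ]
  [ -2    0     2  |   -6 ]
R2 ← R2 − 8·R1
  [  1  3/8  -3/4  |  3/8 ]
  [  0   -1     0  |    5 ]
  [ -2    0     2  |   -6 ]
R3 ← R3 + 2·R1
  [ 1  3/8  -3/4  |    3/8 ]
  [ 0   -1     0  |      5 ]
  [ 0  3/4   1/2  |  -21/4 ]
R2 ← -1·R2
  [ 1  3/8  -3/4  |    3/8 ]
  [ 0    1     0  |     -5 ]
  [ 0  3/4   1/2  |  -21/4 ]
R3 ← R3 − 3/4·R2
  [ 1  3/8  -3/4  |   3/8 ]
  [ 0    1     0  |    -5 ]
  [ 0    0   1/2  |  -3/2 ]
R3 ← 2·R3
  [ 1  3/8  -3/4  |  3/8 ]
  [ 0    1     0  |   -5 ]
  [ 0    0     1  |   -3 ]
R1 ← R1 + 3/4·R3
  [ 1  3/8  0  |  -15/8 ]
  [ 0    1  0  |     -5 ]
  [ 0    0  1  |     -3 ]
R1 ← R1 − 3/8·R2
  [ 1  0  0  |   0 ]
  [ 0  1  0  |  -5 ]
  [ 0  0  1  |  -3 ]
Reading off the last column: u = 0, v = -5, w = -3.

(0, -5, -3)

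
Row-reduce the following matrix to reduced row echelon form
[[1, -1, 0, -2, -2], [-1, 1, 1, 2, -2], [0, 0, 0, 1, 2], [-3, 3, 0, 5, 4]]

[[1, -1, 0, 0, 2], [0, 0, 1, 0, -4], [0, 0, 0, 1, 2], [0, 0, 0, 0, 0]]

r2 → r2 + r1
r4 → r4 + 3·r1
r4 → r4 + r3
r1 → r1 + 2·r3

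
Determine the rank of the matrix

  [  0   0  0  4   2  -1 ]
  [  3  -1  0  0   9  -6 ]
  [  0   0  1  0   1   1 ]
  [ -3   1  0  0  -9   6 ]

R1 <-> R2
  [  3  -1  0  0   9  -6 ]
  [  0   0  0  4   2  -1 ]
  [  0   0  1  0   1   1 ]
  [ -3   1  0  0  -9   6 ]
R1 -> 1/3·R1
  [  1  -1/3  0  0   3  -2 ]
  [  0     0  0  4   2  -1 ]
  [  0     0  1  0   1   1 ]
  [ -3     1  0  0  -9   6 ]
R4 -> R4 + 3·R1
  [ 1  -1/3  0  0  3  -2 ]
  [ 0     0  0  4  2  -1 ]
  [ 0     0  1  0  1   1 ]
  [ 0     0  0  0  0   0 ]
R2 <-> R3
  [ 1  -1/3  0  0  3  -2 ]
  [ 0     0  1  0  1   1 ]
  [ 0     0  0  4  2  -1 ]
  [ 0     0  0  0  0   0 ]
R3 -> 1/4·R3
  [ 1  -1/3  0  0    3    -2 ]
  [ 0     0  1  0    1     1 ]
  [ 0     0  0  1  1/2  -1/4 ]
  [ 0     0  0  0    0     0 ]
The reduced form has 3 nonzero rows.

rank = 3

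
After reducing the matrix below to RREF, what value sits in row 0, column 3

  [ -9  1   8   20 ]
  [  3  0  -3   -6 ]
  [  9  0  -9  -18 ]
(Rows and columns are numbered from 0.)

r1 -> -1/9·r1
  [ 1  -1/9  -8/9  -20/9 ]
  [ 3     0    -3     -6 ]
  [ 9     0    -9    -18 ]
r2 -> r2 − 3·r1
  [ 1  -1/9  -8/9  -20/9 ]
  [ 0   1/3  -1/3    2/3 ]
  [ 9     0    -9    -18 ]
r3 -> r3 − 9·r1
  [ 1  -1/9  -8/9  -20/9 ]
  [ 0   1/3  -1/3    2/3 ]
  [ 0     1    -1      2 ]
r2 -> 3·r2
  [ 1  -1/9  -8/9  -20/9 ]
  [ 0     1    -1      2 ]
  [ 0     1    -1      2 ]
r3 -> r3 − r2
  [ 1  -1/9  -8/9  -20/9 ]
  [ 0     1    -1      2 ]
  [ 0     0     0      0 ]
r1 -> r1 + 1/9·r2
  [ 1  0  -1  -2 ]
  [ 0  1  -1   2 ]
  [ 0  0   0   0 ]

-2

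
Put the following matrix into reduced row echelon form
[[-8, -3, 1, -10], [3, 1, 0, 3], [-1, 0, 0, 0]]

[[1, 0, 0, 0], [0, 1, 0, 3], [0, 0, 1, -1]]

Multiply R1 by -1/8.
  [  1  3/8  -1/8  5/4 ]
  [  3    1     0    3 ]
  [ -1    0     0    0 ]
Subtract 3 times R1 from R2.
  [  1   3/8  -1/8   5/4 ]
  [  0  -1/8   3/8  -3/4 ]
  [ -1     0     0     0 ]
Add R1 to R3.
  [ 1   3/8  -1/8   5/4 ]
  [ 0  -1/8   3/8  -3/4 ]
  [ 0   3/8  -1/8   5/4 ]
Multiply R2 by -8.
  [ 1  3/8  -1/8  5/4 ]
  [ 0    1    -3    6 ]
  [ 0  3/8  -1/8  5/4 ]
Subtract 3/8 times R2 from R3.
  [ 1  3/8  -1/8  5/4 ]
  [ 0    1    -3    6 ]
  [ 0    0     1   -1 ]
Add 3 times R3 to R2.
  [ 1  3/8  -1/8  5/4 ]
  [ 0    1     0    3 ]
  [ 0    0     1   -1 ]
Add 1/8 times R3 to R1.
  [ 1  3/8  0  9/8 ]
  [ 0    1  0    3 ]
  [ 0    0  1   -1 ]
Subtract 3/8 times R2 from R1.
  [ 1  0  0   0 ]
  [ 0  1  0   3 ]
  [ 0  0  1  -1 ]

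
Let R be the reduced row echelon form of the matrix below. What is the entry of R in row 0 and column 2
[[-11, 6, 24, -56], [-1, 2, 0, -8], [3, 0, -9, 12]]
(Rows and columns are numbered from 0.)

-3

R1 → -1/11·R1
  [  1  -6/11  -24/11  56/11 ]
  [ -1      2       0     -8 ]
  [  3      0      -9     12 ]
R2 → R2 + R1
  [ 1  -6/11  -24/11   56/11 ]
  [ 0  16/11  -24/11  -32/11 ]
  [ 3      0      -9      12 ]
R3 → R3 − 3·R1
  [ 1  -6/11  -24/11   56/11 ]
  [ 0  16/11  -24/11  -32/11 ]
  [ 0  18/11  -27/11  -36/11 ]
R2 → 11/16·R2
  [ 1  -6/11  -24/11   56/11 ]
  [ 0      1    -3/2      -2 ]
  [ 0  18/11  -27/11  -36/11 ]
R3 → R3 − 18/11·R2
  [ 1  -6/11  -24/11  56/11 ]
  [ 0      1    -3/2     -2 ]
  [ 0      0       0      0 ]
R1 → R1 + 6/11·R2
  [ 1  0    -3   4 ]
  [ 0  1  -3/2  -2 ]
  [ 0  0     0   0 ]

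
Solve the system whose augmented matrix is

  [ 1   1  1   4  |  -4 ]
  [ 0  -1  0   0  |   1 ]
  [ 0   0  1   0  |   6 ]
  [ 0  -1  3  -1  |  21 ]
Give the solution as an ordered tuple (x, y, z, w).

(-1, -1, 6, -2)

R2 ← -1·R2
  [ 1   1  1   4  |  -4 ]
  [ 0   1  0   0  |  -1 ]
  [ 0   0  1   0  |   6 ]
  [ 0  -1  3  -1  |  21 ]
R4 ← R4 + R2
  [ 1  1  1   4  |  -4 ]
  [ 0  1  0   0  |  -1 ]
  [ 0  0  1   0  |   6 ]
  [ 0  0  3  -1  |  20 ]
R4 ← R4 − 3·R3
  [ 1  1  1   4  |  -4 ]
  [ 0  1  0   0  |  -1 ]
  [ 0  0  1   0  |   6 ]
  [ 0  0  0  -1  |   2 ]
R4 ← -1·R4
  [ 1  1  1  4  |  -4 ]
  [ 0  1  0  0  |  -1 ]
  [ 0  0  1  0  |   6 ]
  [ 0  0  0  1  |  -2 ]
R1 ← R1 − 4·R4
  [ 1  1  1  0  |   4 ]
  [ 0  1  0  0  |  -1 ]
  [ 0  0  1  0  |   6 ]
  [ 0  0  0  1  |  -2 ]
R1 ← R1 − R3
  [ 1  1  0  0  |  -2 ]
  [ 0  1  0  0  |  -1 ]
  [ 0  0  1  0  |   6 ]
  [ 0  0  0  1  |  -2 ]
R1 ← R1 − R2
  [ 1  0  0  0  |  -1 ]
  [ 0  1  0  0  |  -1 ]
  [ 0  0  1  0  |   6 ]
  [ 0  0  0  1  |  -2 ]
Reading off the last column: x = -1, y = -1, z = 6, w = -2.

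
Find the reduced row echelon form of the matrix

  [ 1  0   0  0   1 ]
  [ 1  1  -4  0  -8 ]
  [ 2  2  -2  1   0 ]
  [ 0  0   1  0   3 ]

r2 := r2 − r1
  [ 1  0   0  0   1 ]
  [ 0  1  -4  0  -9 ]
  [ 2  2  -2  1   0 ]
  [ 0  0   1  0   3 ]
r3 := r3 − 2·r1
  [ 1  0   0  0   1 ]
  [ 0  1  -4  0  -9 ]
  [ 0  2  -2  1  -2 ]
  [ 0  0   1  0   3 ]
r3 := r3 − 2·r2
  [ 1  0   0  0   1 ]
  [ 0  1  -4  0  -9 ]
  [ 0  0   6  1  16 ]
  [ 0  0   1  0   3 ]
r3 := 1/6·r3
  [ 1  0   0    0    1 ]
  [ 0  1  -4    0   -9 ]
  [ 0  0   1  1/6  8/3 ]
  [ 0  0   1    0    3 ]
r4 := r4 − r3
  [ 1  0   0     0    1 ]
  [ 0  1  -4     0   -9 ]
  [ 0  0   1   1/6  8/3 ]
  [ 0  0   0  -1/6  1/3 ]
r4 := -6·r4
  [ 1  0   0    0    1 ]
  [ 0  1  -4    0   -9 ]
  [ 0  0   1  1/6  8/3 ]
  [ 0  0   0    1   -2 ]
r3 := r3 − 1/6·r4
  [ 1  0   0  0   1 ]
  [ 0  1  -4  0  -9 ]
  [ 0  0   1  0   3 ]
  [ 0  0   0  1  -2 ]
r2 := r2 + 4·r3
  [ 1  0  0  0   1 ]
  [ 0  1  0  0   3 ]
  [ 0  0  1  0   3 ]
  [ 0  0  0  1  -2 ]

[[1, 0, 0, 0, 1], [0, 1, 0, 0, 3], [0, 0, 1, 0, 3], [0, 0, 0, 1, -2]]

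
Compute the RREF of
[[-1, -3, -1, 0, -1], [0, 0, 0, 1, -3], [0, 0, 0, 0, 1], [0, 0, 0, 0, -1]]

R1 → -1·R1
R4 → R4 + R3
R2 → R2 + 3·R3
R1 → R1 − R3

[[1, 3, 1, 0, 0], [0, 0, 0, 1, 0], [0, 0, 0, 0, 1], [0, 0, 0, 0, 0]]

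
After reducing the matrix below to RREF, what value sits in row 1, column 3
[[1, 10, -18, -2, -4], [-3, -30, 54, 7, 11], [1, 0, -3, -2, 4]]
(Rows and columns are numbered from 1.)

ρ2 := ρ2 + 3·ρ1
  [ 1  10  -18  -2  -4 ]
  [ 0   0    0   1  -1 ]
  [ 1   0   -3  -2   4 ]
ρ3 := ρ3 − ρ1
  [ 1   10  -18  -2  -4 ]
  [ 0    0    0   1  -1 ]
  [ 0  -10   15   0   8 ]
ρ2 ↔ ρ3
  [ 1   10  -18  -2  -4 ]
  [ 0  -10   15   0   8 ]
  [ 0    0    0   1  -1 ]
ρ2 := -1/10·ρ2
  [ 1  10   -18  -2    -4 ]
  [ 0   1  -3/2   0  -4/5 ]
  [ 0   0     0   1    -1 ]
ρ1 := ρ1 + 2·ρ3
  [ 1  10   -18  0    -6 ]
  [ 0   1  -3/2  0  -4/5 ]
  [ 0   0     0  1    -1 ]
ρ1 := ρ1 − 10·ρ2
  [ 1  0    -3  0     2 ]
  [ 0  1  -3/2  0  -4/5 ]
  [ 0  0     0  1    -1 ]

-3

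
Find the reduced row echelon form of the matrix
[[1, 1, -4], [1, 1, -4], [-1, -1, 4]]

[[1, 1, -4], [0, 0, 0], [0, 0, 0]]

R2 := R2 − R1
  [  1   1  -4 ]
  [  0   0   0 ]
  [ -1  -1   4 ]
R3 := R3 + R1
  [ 1  1  -4 ]
  [ 0  0   0 ]
  [ 0  0   0 ]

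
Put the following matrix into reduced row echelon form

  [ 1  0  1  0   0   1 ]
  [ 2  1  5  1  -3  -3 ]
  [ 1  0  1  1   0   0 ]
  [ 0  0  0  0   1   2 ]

[[1, 0, 1, 0, 0, 1], [0, 1, 3, 0, 0, 2], [0, 0, 0, 1, 0, -1], [0, 0, 0, 0, 1, 2]]

Subtract 2 times R1 from R2.
  [ 1  0  1  0   0   1 ]
  [ 0  1  3  1  -3  -5 ]
  [ 1  0  1  1   0   0 ]
  [ 0  0  0  0   1   2 ]
Subtract R1 from R3.
  [ 1  0  1  0   0   1 ]
  [ 0  1  3  1  -3  -5 ]
  [ 0  0  0  1   0  -1 ]
  [ 0  0  0  0   1   2 ]
Add 3 times R4 to R2.
  [ 1  0  1  0  0   1 ]
  [ 0  1  3  1  0   1 ]
  [ 0  0  0  1  0  -1 ]
  [ 0  0  0  0  1   2 ]
Subtract R3 from R2.
  [ 1  0  1  0  0   1 ]
  [ 0  1  3  0  0   2 ]
  [ 0  0  0  1  0  -1 ]
  [ 0  0  0  0  1   2 ]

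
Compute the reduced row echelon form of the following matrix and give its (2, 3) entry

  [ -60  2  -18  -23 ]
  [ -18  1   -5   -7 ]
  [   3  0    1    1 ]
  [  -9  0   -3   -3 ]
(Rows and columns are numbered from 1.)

1

R1 → -1/60·R1
  [   1  -1/30  3/10  23/60 ]
  [ -18      1    -5     -7 ]
  [   3      0     1      1 ]
  [  -9      0    -3     -3 ]
R2 → R2 + 18·R1
  [  1  -1/30  3/10  23/60 ]
  [  0    2/5   2/5  -1/10 ]
  [  3      0     1      1 ]
  [ -9      0    -3     -3 ]
R3 → R3 − 3·R1
  [  1  -1/30  3/10  23/60 ]
  [  0    2/5   2/5  -1/10 ]
  [  0   1/10  1/10  -3/20 ]
  [ -9      0    -3     -3 ]
R4 → R4 + 9·R1
  [ 1  -1/30   3/10  23/60 ]
  [ 0    2/5    2/5  -1/10 ]
  [ 0   1/10   1/10  -3/20 ]
  [ 0  -3/10  -3/10   9/20 ]
R2 → 5/2·R2
  [ 1  -1/30   3/10  23/60 ]
  [ 0      1      1   -1/4 ]
  [ 0   1/10   1/10  -3/20 ]
  [ 0  -3/10  -3/10   9/20 ]
R3 → R3 − 1/10·R2
  [ 1  -1/30   3/10  23/60 ]
  [ 0      1      1   -1/4 ]
  [ 0      0      0   -1/8 ]
  [ 0  -3/10  -3/10   9/20 ]
R4 → R4 + 3/10·R2
  [ 1  -1/30  3/10  23/60 ]
  [ 0      1     1   -1/4 ]
  [ 0      0     0   -1/8 ]
  [ 0      0     0    3/8 ]
R3 → -8·R3
  [ 1  -1/30  3/10  23/60 ]
  [ 0      1     1   -1/4 ]
  [ 0      0     0      1 ]
  [ 0      0     0    3/8 ]
R4 → R4 − 3/8·R3
  [ 1  -1/30  3/10  23/60 ]
  [ 0      1     1   -1/4 ]
  [ 0      0     0      1 ]
  [ 0      0     0      0 ]
R2 → R2 + 1/4·R3
  [ 1  -1/30  3/10  23/60 ]
  [ 0      1     1      0 ]
  [ 0      0     0      1 ]
  [ 0      0     0      0 ]
R1 → R1 − 23/60·R3
  [ 1  -1/30  3/10  0 ]
  [ 0      1     1  0 ]
  [ 0      0     0  1 ]
  [ 0      0     0  0 ]
R1 → R1 + 1/30·R2
  [ 1  0  1/3  0 ]
  [ 0  1    1  0 ]
  [ 0  0    0  1 ]
  [ 0  0    0  0 ]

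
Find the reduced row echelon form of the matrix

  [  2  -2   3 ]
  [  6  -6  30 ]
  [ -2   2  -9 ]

[[1, -1, 0], [0, 0, 1], [0, 0, 0]]

Multiply ρ1 by 1/2.
  [  1  -1  3/2 ]
  [  6  -6   30 ]
  [ -2   2   -9 ]
Subtract 6 times ρ1 from ρ2.
  [  1  -1  3/2 ]
  [  0   0   21 ]
  [ -2   2   -9 ]
Add 2 times ρ1 to ρ3.
  [ 1  -1  3/2 ]
  [ 0   0   21 ]
  [ 0   0   -6 ]
Multiply ρ2 by 1/21.
  [ 1  -1  3/2 ]
  [ 0   0    1 ]
  [ 0   0   -6 ]
Add 6 times ρ2 to ρ3.
  [ 1  -1  3/2 ]
  [ 0   0    1 ]
  [ 0   0    0 ]
Subtract 3/2 times ρ2 from ρ1.
  [ 1  -1  0 ]
  [ 0   0  1 ]
  [ 0   0  0 ]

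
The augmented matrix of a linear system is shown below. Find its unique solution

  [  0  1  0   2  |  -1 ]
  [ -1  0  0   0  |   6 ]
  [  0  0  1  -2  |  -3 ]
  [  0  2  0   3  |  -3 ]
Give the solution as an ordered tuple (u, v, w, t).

(-6, -3, -1, 1)

r1 <-> r2
  [ -1  0  0   0  |   6 ]
  [  0  1  0   2  |  -1 ]
  [  0  0  1  -2  |  -3 ]
  [  0  2  0   3  |  -3 ]
r1 := -1·r1
  [ 1  0  0   0  |  -6 ]
  [ 0  1  0   2  |  -1 ]
  [ 0  0  1  -2  |  -3 ]
  [ 0  2  0   3  |  -3 ]
r4 := r4 − 2·r2
  [ 1  0  0   0  |  -6 ]
  [ 0  1  0   2  |  -1 ]
  [ 0  0  1  -2  |  -3 ]
  [ 0  0  0  -1  |  -1 ]
r4 := -1·r4
  [ 1  0  0   0  |  -6 ]
  [ 0  1  0   2  |  -1 ]
  [ 0  0  1  -2  |  -3 ]
  [ 0  0  0   1  |   1 ]
r3 := r3 + 2·r4
  [ 1  0  0  0  |  -6 ]
  [ 0  1  0  2  |  -1 ]
  [ 0  0  1  0  |  -1 ]
  [ 0  0  0  1  |   1 ]
r2 := r2 − 2·r4
  [ 1  0  0  0  |  -6 ]
  [ 0  1  0  0  |  -3 ]
  [ 0  0  1  0  |  -1 ]
  [ 0  0  0  1  |   1 ]
Reading off the last column: u = -6, v = -3, w = -1, t = 1.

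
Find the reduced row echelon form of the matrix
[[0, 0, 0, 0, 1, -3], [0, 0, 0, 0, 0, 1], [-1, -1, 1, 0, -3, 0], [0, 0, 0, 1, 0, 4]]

[[1, 1, -1, 0, 0, 0], [0, 0, 0, 1, 0, 0], [0, 0, 0, 0, 1, 0], [0, 0, 0, 0, 0, 1]]

Swap r1 and r3.
  [ -1  -1  1  0  -3   0 ]
  [  0   0  0  0   0   1 ]
  [  0   0  0  0   1  -3 ]
  [  0   0  0  1   0   4 ]
Multiply r1 by -1.
  [ 1  1  -1  0  3   0 ]
  [ 0  0   0  0  0   1 ]
  [ 0  0   0  0  1  -3 ]
  [ 0  0   0  1  0   4 ]
Swap r2 and r4.
  [ 1  1  -1  0  3   0 ]
  [ 0  0   0  1  0   4 ]
  [ 0  0   0  0  1  -3 ]
  [ 0  0   0  0  0   1 ]
Add 3 times r4 to r3.
  [ 1  1  -1  0  3  0 ]
  [ 0  0   0  1  0  4 ]
  [ 0  0   0  0  1  0 ]
  [ 0  0   0  0  0  1 ]
Subtract 4 times r4 from r2.
  [ 1  1  -1  0  3  0 ]
  [ 0  0   0  1  0  0 ]
  [ 0  0   0  0  1  0 ]
  [ 0  0   0  0  0  1 ]
Subtract 3 times r3 from r1.
  [ 1  1  -1  0  0  0 ]
  [ 0  0   0  1  0  0 ]
  [ 0  0   0  0  1  0 ]
  [ 0  0   0  0  0  1 ]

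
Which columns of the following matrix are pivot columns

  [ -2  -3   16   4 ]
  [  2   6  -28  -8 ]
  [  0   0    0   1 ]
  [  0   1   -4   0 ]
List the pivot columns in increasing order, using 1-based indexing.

1, 2, 4

r1 := -1/2·r1
  [ 1  3/2   -8  -2 ]
  [ 2    6  -28  -8 ]
  [ 0    0    0   1 ]
  [ 0    1   -4   0 ]
r2 := r2 − 2·r1
  [ 1  3/2   -8  -2 ]
  [ 0    3  -12  -4 ]
  [ 0    0    0   1 ]
  [ 0    1   -4   0 ]
r2 := 1/3·r2
  [ 1  3/2  -8    -2 ]
  [ 0    1  -4  -4/3 ]
  [ 0    0   0     1 ]
  [ 0    1  -4     0 ]
r4 := r4 − r2
  [ 1  3/2  -8    -2 ]
  [ 0    1  -4  -4/3 ]
  [ 0    0   0     1 ]
  [ 0    0   0   4/3 ]
r4 := r4 − 4/3·r3
  [ 1  3/2  -8    -2 ]
  [ 0    1  -4  -4/3 ]
  [ 0    0   0     1 ]
  [ 0    0   0     0 ]
r2 := r2 + 4/3·r3
  [ 1  3/2  -8  -2 ]
  [ 0    1  -4   0 ]
  [ 0    0   0   1 ]
  [ 0    0   0   0 ]
r1 := r1 + 2·r3
  [ 1  3/2  -8  0 ]
  [ 0    1  -4  0 ]
  [ 0    0   0  1 ]
  [ 0    0   0  0 ]
r1 := r1 − 3/2·r2
  [ 1  0  -2  0 ]
  [ 0  1  -4  0 ]
  [ 0  0   0  1 ]
  [ 0  0   0  0 ]
Pivot columns are the columns containing a leading 1.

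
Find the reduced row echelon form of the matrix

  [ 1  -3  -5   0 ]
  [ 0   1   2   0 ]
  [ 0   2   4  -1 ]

[[1, 0, 1, 0], [0, 1, 2, 0], [0, 0, 0, 1]]

R3 := R3 − 2·R2
  [ 1  -3  -5   0 ]
  [ 0   1   2   0 ]
  [ 0   0   0  -1 ]
R3 := -1·R3
  [ 1  -3  -5  0 ]
  [ 0   1   2  0 ]
  [ 0   0   0  1 ]
R1 := R1 + 3·R2
  [ 1  0  1  0 ]
  [ 0  1  2  0 ]
  [ 0  0  0  1 ]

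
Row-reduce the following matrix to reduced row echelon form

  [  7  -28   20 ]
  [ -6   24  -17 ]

[[1, -4, 0], [0, 0, 1]]

r1 -> 1/7·r1
  [  1  -4  20/7 ]
  [ -6  24   -17 ]
r2 -> r2 + 6·r1
  [ 1  -4  20/7 ]
  [ 0   0   1/7 ]
r2 -> 7·r2
  [ 1  -4  20/7 ]
  [ 0   0     1 ]
r1 -> r1 − 20/7·r2
  [ 1  -4  0 ]
  [ 0   0  1 ]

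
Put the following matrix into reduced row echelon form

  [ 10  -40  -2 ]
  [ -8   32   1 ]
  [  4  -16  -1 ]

[[1, -4, 0], [0, 0, 1], [0, 0, 0]]

R1 -> 1/10·R1
  [  1   -4  -1/5 ]
  [ -8   32     1 ]
  [  4  -16    -1 ]
R2 -> R2 + 8·R1
  [ 1   -4  -1/5 ]
  [ 0    0  -3/5 ]
  [ 4  -16    -1 ]
R3 -> R3 − 4·R1
  [ 1  -4  -1/5 ]
  [ 0   0  -3/5 ]
  [ 0   0  -1/5 ]
R2 -> -5/3·R2
  [ 1  -4  -1/5 ]
  [ 0   0     1 ]
  [ 0   0  -1/5 ]
R3 -> R3 + 1/5·R2
  [ 1  -4  -1/5 ]
  [ 0   0     1 ]
  [ 0   0     0 ]
R1 -> R1 + 1/5·R2
  [ 1  -4  0 ]
  [ 0   0  1 ]
  [ 0   0  0 ]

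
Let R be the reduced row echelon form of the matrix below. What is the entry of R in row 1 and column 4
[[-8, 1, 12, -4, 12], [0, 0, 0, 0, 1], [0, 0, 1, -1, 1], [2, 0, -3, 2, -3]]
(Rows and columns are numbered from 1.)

R1 ← -1/8·R1
  [ 1  -1/8  -3/2  1/2  -3/2 ]
  [ 0     0     0    0     1 ]
  [ 0     0     1   -1     1 ]
  [ 2     0    -3    2    -3 ]
R4 ← R4 − 2·R1
  [ 1  -1/8  -3/2  1/2  -3/2 ]
  [ 0     0     0    0     1 ]
  [ 0     0     1   -1     1 ]
  [ 0   1/4     0    1     0 ]
R2 ↔ R4
  [ 1  -1/8  -3/2  1/2  -3/2 ]
  [ 0   1/4     0    1     0 ]
  [ 0     0     1   -1     1 ]
  [ 0     0     0    0     1 ]
R2 ← 4·R2
  [ 1  -1/8  -3/2  1/2  -3/2 ]
  [ 0     1     0    4     0 ]
  [ 0     0     1   -1     1 ]
  [ 0     0     0    0     1 ]
R3 ← R3 − R4
  [ 1  -1/8  -3/2  1/2  -3/2 ]
  [ 0     1     0    4     0 ]
  [ 0     0     1   -1     0 ]
  [ 0     0     0    0     1 ]
R1 ← R1 + 3/2·R4
  [ 1  -1/8  -3/2  1/2  0 ]
  [ 0     1     0    4  0 ]
  [ 0     0     1   -1  0 ]
  [ 0     0     0    0  1 ]
R1 ← R1 + 3/2·R3
  [ 1  -1/8  0  -1  0 ]
  [ 0     1  0   4  0 ]
  [ 0     0  1  -1  0 ]
  [ 0     0  0   0  1 ]
R1 ← R1 + 1/8·R2
  [ 1  0  0  -1/2  0 ]
  [ 0  1  0     4  0 ]
  [ 0  0  1    -1  0 ]
  [ 0  0  0     0  1 ]

-1/2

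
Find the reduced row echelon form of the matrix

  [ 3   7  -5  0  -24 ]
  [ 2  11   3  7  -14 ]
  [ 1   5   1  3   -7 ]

[[1, 0, -4, 0, -1], [0, 1, 1, 0, -3], [0, 0, 0, 1, 3]]

R1 ← 1/3·R1
  [ 1  7/3  -5/3  0   -8 ]
  [ 2   11     3  7  -14 ]
  [ 1    5     1  3   -7 ]
R2 ← R2 − 2·R1
  [ 1   7/3  -5/3  0  -8 ]
  [ 0  19/3  19/3  7   2 ]
  [ 1     5     1  3  -7 ]
R3 ← R3 − R1
  [ 1   7/3  -5/3  0  -8 ]
  [ 0  19/3  19/3  7   2 ]
  [ 0   8/3   8/3  3   1 ]
R2 ← 3/19·R2
  [ 1  7/3  -5/3      0    -8 ]
  [ 0    1     1  21/19  6/19 ]
  [ 0  8/3   8/3      3     1 ]
R3 ← R3 − 8/3·R2
  [ 1  7/3  -5/3      0    -8 ]
  [ 0    1     1  21/19  6/19 ]
  [ 0    0     0   1/19  3/19 ]
R3 ← 19·R3
  [ 1  7/3  -5/3      0    -8 ]
  [ 0    1     1  21/19  6/19 ]
  [ 0    0     0      1     3 ]
R2 ← R2 − 21/19·R3
  [ 1  7/3  -5/3  0  -8 ]
  [ 0    1     1  0  -3 ]
  [ 0    0     0  1   3 ]
R1 ← R1 − 7/3·R2
  [ 1  0  -4  0  -1 ]
  [ 0  1   1  0  -3 ]
  [ 0  0   0  1   3 ]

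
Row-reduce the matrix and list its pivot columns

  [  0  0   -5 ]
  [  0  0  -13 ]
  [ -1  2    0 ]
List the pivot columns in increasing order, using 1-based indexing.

1, 3

r1 <=> r3
  [ -1  2    0 ]
  [  0  0  -13 ]
  [  0  0   -5 ]
r1 → -1·r1
  [ 1  -2    0 ]
  [ 0   0  -13 ]
  [ 0   0   -5 ]
r2 → -1/13·r2
  [ 1  -2   0 ]
  [ 0   0   1 ]
  [ 0   0  -5 ]
r3 → r3 + 5·r2
  [ 1  -2  0 ]
  [ 0   0  1 ]
  [ 0   0  0 ]
Pivot columns are the columns containing a leading 1.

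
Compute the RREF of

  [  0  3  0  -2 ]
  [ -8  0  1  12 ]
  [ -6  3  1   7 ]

r1 ↔ r2
r1 := -1/8·r1
r3 := r3 + 6·r1
r2 := 1/3·r2
r3 := r3 − 3·r2
r3 := 4·r3
r1 := r1 + 1/8·r3

[[1, 0, 0, -3/2], [0, 1, 0, -2/3], [0, 0, 1, 0]]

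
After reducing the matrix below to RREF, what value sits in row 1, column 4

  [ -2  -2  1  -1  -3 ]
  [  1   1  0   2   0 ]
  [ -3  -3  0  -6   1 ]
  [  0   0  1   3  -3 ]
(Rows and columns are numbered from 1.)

2

R1 ← -1/2·R1
R2 ← R2 − R1
R3 ← R3 + 3·R1
R2 ← 2·R2
R3 ← R3 + 3/2·R2
R4 ← R4 − R2
R2 ← R2 + 3·R3
R1 ← R1 − 3/2·R3
R1 ← R1 + 1/2·R2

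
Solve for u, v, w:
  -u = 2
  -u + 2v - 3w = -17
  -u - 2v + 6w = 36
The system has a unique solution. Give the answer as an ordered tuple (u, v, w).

Form the augmented matrix and row-reduce:
  [ -1   0   0  |    2 ]
  [ -1   2  -3  |  -17 ]
  [ -1  -2   6  |   36 ]
R1 := -1·R1
R2 := R2 + R1
R3 := R3 + R1
R2 := 1/2·R2
R3 := R3 + 2·R2
R3 := 1/3·R3
R2 := R2 + 3/2·R3
Reading off the last column: u = -2, v = -2, w = 5.

(-2, -2, 5)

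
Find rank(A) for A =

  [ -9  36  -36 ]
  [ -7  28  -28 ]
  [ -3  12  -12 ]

Multiply R1 by -1/9.
  [  1  -4    4 ]
  [ -7  28  -28 ]
  [ -3  12  -12 ]
Add 7 times R1 to R2.
  [  1  -4    4 ]
  [  0   0    0 ]
  [ -3  12  -12 ]
Add 3 times R1 to R3.
  [ 1  -4  4 ]
  [ 0   0  0 ]
  [ 0   0  0 ]
The reduced form has 1 nonzero row.

rank = 1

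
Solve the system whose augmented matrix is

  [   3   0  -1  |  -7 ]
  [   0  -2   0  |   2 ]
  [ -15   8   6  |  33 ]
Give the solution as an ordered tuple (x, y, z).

R1 -> 1/3·R1
  [   1   0  -1/3  |  -7/3 ]
  [   0  -2     0  |     2 ]
  [ -15   8     6  |    33 ]
R3 -> R3 + 15·R1
  [ 1   0  -1/3  |  -7/3 ]
  [ 0  -2     0  |     2 ]
  [ 0   8     1  |    -2 ]
R2 -> -1/2·R2
  [ 1  0  -1/3  |  -7/3 ]
  [ 0  1     0  |    -1 ]
  [ 0  8     1  |    -2 ]
R3 -> R3 − 8·R2
  [ 1  0  -1/3  |  -7/3 ]
  [ 0  1     0  |    -1 ]
  [ 0  0     1  |     6 ]
R1 -> R1 + 1/3·R3
  [ 1  0  0  |  -1/3 ]
  [ 0  1  0  |    -1 ]
  [ 0  0  1  |     6 ]
Reading off the last column: x = -1/3, y = -1, z = 6.

(-1/3, -1, 6)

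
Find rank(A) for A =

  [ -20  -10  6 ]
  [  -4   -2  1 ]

rank = 2

ρ1 ← -1/20·ρ1
  [  1  1/2  -3/10 ]
  [ -4   -2      1 ]
ρ2 ← ρ2 + 4·ρ1
  [ 1  1/2  -3/10 ]
  [ 0    0   -1/5 ]
ρ2 ← -5·ρ2
  [ 1  1/2  -3/10 ]
  [ 0    0      1 ]
ρ1 ← ρ1 + 3/10·ρ2
  [ 1  1/2  0 ]
  [ 0    0  1 ]
The reduced form has 2 nonzero rows.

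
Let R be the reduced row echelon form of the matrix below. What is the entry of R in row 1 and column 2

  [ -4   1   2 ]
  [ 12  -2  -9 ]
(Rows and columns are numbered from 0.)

R1 := -1/4·R1
R2 := R2 − 12·R1
R1 := R1 + 1/4·R2

-3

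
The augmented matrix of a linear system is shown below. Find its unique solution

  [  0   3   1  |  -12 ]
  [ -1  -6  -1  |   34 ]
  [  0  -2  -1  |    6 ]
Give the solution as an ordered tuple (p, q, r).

r1 ↔ r2
  [ -1  -6  -1  |   34 ]
  [  0   3   1  |  -12 ]
  [  0  -2  -1  |    6 ]
r1 → -1·r1
  [ 1   6   1  |  -34 ]
  [ 0   3   1  |  -12 ]
  [ 0  -2  -1  |    6 ]
r2 → 1/3·r2
  [ 1   6    1  |  -34 ]
  [ 0   1  1/3  |   -4 ]
  [ 0  -2   -1  |    6 ]
r3 → r3 + 2·r2
  [ 1  6     1  |  -34 ]
  [ 0  1   1/3  |   -4 ]
  [ 0  0  -1/3  |   -2 ]
r3 → -3·r3
  [ 1  6    1  |  -34 ]
  [ 0  1  1/3  |   -4 ]
  [ 0  0    1  |    6 ]
r2 → r2 − 1/3·r3
  [ 1  6  1  |  -34 ]
  [ 0  1  0  |   -6 ]
  [ 0  0  1  |    6 ]
r1 → r1 − r3
  [ 1  6  0  |  -40 ]
  [ 0  1  0  |   -6 ]
  [ 0  0  1  |    6 ]
r1 → r1 − 6·r2
  [ 1  0  0  |  -4 ]
  [ 0  1  0  |  -6 ]
  [ 0  0  1  |   6 ]
Reading off the last column: p = -4, q = -6, r = 6.

(-4, -6, 6)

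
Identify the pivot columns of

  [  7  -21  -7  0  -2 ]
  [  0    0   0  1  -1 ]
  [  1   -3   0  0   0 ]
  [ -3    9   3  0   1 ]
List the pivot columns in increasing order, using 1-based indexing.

r1 ← 1/7·r1
  [  1  -3  -1  0  -2/7 ]
  [  0   0   0  1    -1 ]
  [  1  -3   0  0     0 ]
  [ -3   9   3  0     1 ]
r3 ← r3 − r1
  [  1  -3  -1  0  -2/7 ]
  [  0   0   0  1    -1 ]
  [  0   0   1  0   2/7 ]
  [ -3   9   3  0     1 ]
r4 ← r4 + 3·r1
  [ 1  -3  -1  0  -2/7 ]
  [ 0   0   0  1    -1 ]
  [ 0   0   1  0   2/7 ]
  [ 0   0   0  0   1/7 ]
r2 <=> r3
  [ 1  -3  -1  0  -2/7 ]
  [ 0   0   1  0   2/7 ]
  [ 0   0   0  1    -1 ]
  [ 0   0   0  0   1/7 ]
r4 ← 7·r4
  [ 1  -3  -1  0  -2/7 ]
  [ 0   0   1  0   2/7 ]
  [ 0   0   0  1    -1 ]
  [ 0   0   0  0     1 ]
r3 ← r3 + r4
  [ 1  -3  -1  0  -2/7 ]
  [ 0   0   1  0   2/7 ]
  [ 0   0   0  1     0 ]
  [ 0   0   0  0     1 ]
r2 ← r2 − 2/7·r4
  [ 1  -3  -1  0  -2/7 ]
  [ 0   0   1  0     0 ]
  [ 0   0   0  1     0 ]
  [ 0   0   0  0     1 ]
r1 ← r1 + 2/7·r4
  [ 1  -3  -1  0  0 ]
  [ 0   0   1  0  0 ]
  [ 0   0   0  1  0 ]
  [ 0   0   0  0  1 ]
r1 ← r1 + r2
  [ 1  -3  0  0  0 ]
  [ 0   0  1  0  0 ]
  [ 0   0  0  1  0 ]
  [ 0   0  0  0  1 ]
Pivot columns are the columns containing a leading 1.

1, 3, 4, 5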